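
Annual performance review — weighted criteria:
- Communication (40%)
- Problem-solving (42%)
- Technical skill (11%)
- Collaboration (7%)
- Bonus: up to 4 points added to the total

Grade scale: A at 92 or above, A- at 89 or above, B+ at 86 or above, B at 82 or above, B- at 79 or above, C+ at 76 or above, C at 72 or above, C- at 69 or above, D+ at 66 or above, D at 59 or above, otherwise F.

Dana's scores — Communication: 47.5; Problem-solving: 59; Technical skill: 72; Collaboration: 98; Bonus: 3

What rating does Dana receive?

D

Weighted total:
  Communication 47.5 × 0.4 = 19
  Problem-solving 59 × 0.42 = 24.78
  Technical skill 72 × 0.11 = 7.92
  Collaboration 98 × 0.07 = 6.86
Sum = 58.56
Bonus: 58.56 + 3 = 61.56
61.56 is ≥ 59 and < 66 → D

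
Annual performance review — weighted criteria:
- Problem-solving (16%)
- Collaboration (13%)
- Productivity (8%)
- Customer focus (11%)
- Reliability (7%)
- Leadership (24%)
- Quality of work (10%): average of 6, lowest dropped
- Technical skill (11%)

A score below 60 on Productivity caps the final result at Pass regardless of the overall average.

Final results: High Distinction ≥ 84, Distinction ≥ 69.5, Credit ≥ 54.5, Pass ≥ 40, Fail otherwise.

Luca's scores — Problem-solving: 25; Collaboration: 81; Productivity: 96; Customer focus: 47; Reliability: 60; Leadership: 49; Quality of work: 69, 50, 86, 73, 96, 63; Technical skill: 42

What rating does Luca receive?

Credit

Quality of work: drop 50 → average of remaining 5 = 387/5 = 77.4
Productivity score 96 ≥ 60: minimum met.
Weighted total:
  Problem-solving 25 × 0.16 = 4
  Collaboration 81 × 0.13 = 10.53
  Productivity 96 × 0.08 = 7.68
  Customer focus 47 × 0.11 = 5.17
  Reliability 60 × 0.07 = 4.2
  Leadership 49 × 0.24 = 11.76
  Quality of work 77.4 × 0.1 = 7.74
  Technical skill 42 × 0.11 = 4.62
Sum = 55.7
55.7 is ≥ 54.5 and < 69.5 → Credit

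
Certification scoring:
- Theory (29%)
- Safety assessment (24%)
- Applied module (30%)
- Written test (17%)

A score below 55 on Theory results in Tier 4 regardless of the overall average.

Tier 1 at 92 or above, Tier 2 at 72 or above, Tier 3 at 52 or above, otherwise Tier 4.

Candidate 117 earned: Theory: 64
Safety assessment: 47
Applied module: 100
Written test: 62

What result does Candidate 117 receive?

Tier 3

Theory score 64 ≥ 55: minimum met.
Weighted total:
  Theory 64 × 0.29 = 18.56
  Safety assessment 47 × 0.24 = 11.28
  Applied module 100 × 0.3 = 30
  Written test 62 × 0.17 = 10.54
Sum = 70.38
70.38 is ≥ 52 and < 72 → Tier 3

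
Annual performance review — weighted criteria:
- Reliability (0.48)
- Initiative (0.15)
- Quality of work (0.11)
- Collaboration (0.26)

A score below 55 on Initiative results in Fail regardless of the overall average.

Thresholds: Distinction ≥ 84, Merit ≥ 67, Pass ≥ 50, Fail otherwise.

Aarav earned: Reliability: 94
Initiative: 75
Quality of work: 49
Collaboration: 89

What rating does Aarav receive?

Distinction

Initiative score 75 ≥ 55: minimum met.
Weighted total:
  Reliability 94 × 0.48 = 45.12
  Initiative 75 × 0.15 = 11.25
  Quality of work 49 × 0.11 = 5.39
  Collaboration 89 × 0.26 = 23.14
Sum = 84.9
84.9 ≥ 84 → Distinction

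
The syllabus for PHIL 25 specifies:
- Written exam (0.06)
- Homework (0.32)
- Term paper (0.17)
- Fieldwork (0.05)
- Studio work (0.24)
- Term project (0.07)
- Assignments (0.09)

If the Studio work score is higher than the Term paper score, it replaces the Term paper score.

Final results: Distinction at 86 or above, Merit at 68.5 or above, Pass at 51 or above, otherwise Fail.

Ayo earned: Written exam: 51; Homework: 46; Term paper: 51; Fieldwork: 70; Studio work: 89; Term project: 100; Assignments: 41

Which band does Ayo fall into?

Studio work (89) > Term paper (51), so Term paper counts as 89.
Weighted total:
  Written exam 51 × 0.06 = 3.06
  Homework 46 × 0.32 = 14.72
  Term paper 89 × 0.17 = 15.13
  Fieldwork 70 × 0.05 = 3.5
  Studio work 89 × 0.24 = 21.36
  Term project 100 × 0.07 = 7
  Assignments 41 × 0.09 = 3.69
Sum = 68.46
68.46 is ≥ 51 and < 68.5 → Pass

Pass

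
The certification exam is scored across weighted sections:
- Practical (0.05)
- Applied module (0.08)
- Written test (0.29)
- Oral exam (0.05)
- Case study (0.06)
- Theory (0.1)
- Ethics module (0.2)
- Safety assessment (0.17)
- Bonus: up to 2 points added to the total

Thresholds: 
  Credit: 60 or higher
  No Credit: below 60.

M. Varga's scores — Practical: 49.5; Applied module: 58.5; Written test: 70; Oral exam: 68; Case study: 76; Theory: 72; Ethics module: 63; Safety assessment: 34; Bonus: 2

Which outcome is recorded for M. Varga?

Credit

Weighted total:
  Practical 49.5 × 0.05 = 2.475
  Applied module 58.5 × 0.08 = 4.68
  Written test 70 × 0.29 = 20.3
  Oral exam 68 × 0.05 = 3.4
  Case study 76 × 0.06 = 4.56
  Theory 72 × 0.1 = 7.2
  Ethics module 63 × 0.2 = 12.6
  Safety assessment 34 × 0.17 = 5.78
Sum = 60.995
Bonus: 60.995 + 2 = 62.995
62.995 ≥ 60 → Credit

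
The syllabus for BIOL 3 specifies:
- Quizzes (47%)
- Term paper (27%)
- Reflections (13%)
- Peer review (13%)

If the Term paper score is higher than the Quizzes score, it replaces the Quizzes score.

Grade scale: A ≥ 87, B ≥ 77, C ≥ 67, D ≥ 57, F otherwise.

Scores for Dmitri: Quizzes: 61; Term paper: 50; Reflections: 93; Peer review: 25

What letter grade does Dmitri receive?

Term paper (50) ≤ Quizzes (61), so Quizzes stays at 61.
Weighted total:
  Quizzes 61 × 0.47 = 28.67
  Term paper 50 × 0.27 = 13.5
  Reflections 93 × 0.13 = 12.09
  Peer review 25 × 0.13 = 3.25
Sum = 57.51
57.51 is ≥ 57 and < 67 → D

D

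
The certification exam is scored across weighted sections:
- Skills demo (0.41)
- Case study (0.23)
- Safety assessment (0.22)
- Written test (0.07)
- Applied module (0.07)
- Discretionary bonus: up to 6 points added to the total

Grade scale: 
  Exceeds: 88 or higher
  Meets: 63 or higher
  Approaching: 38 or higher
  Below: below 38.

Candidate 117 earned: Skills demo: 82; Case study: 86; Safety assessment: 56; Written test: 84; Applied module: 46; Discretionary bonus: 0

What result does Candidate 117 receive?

Weighted total:
  Skills demo 82 × 0.41 = 33.62
  Case study 86 × 0.23 = 19.78
  Safety assessment 56 × 0.22 = 12.32
  Written test 84 × 0.07 = 5.88
  Applied module 46 × 0.07 = 3.22
Sum = 74.82
Discretionary bonus: 74.82 + 0 = 74.82
74.82 is ≥ 63 and < 88 → Meets

Meets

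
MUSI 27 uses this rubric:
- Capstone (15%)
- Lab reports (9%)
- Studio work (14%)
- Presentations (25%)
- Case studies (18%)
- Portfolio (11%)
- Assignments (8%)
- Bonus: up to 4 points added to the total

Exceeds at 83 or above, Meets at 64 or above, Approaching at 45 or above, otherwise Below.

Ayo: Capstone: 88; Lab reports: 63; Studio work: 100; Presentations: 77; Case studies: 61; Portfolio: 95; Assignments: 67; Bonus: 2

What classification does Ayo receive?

Meets

Weighted total:
  Capstone 88 × 0.15 = 13.2
  Lab reports 63 × 0.09 = 5.67
  Studio work 100 × 0.14 = 14
  Presentations 77 × 0.25 = 19.25
  Case studies 61 × 0.18 = 10.98
  Portfolio 95 × 0.11 = 10.45
  Assignments 67 × 0.08 = 5.36
Sum = 78.91
Bonus: 78.91 + 2 = 80.91
80.91 is ≥ 64 and < 83 → Meets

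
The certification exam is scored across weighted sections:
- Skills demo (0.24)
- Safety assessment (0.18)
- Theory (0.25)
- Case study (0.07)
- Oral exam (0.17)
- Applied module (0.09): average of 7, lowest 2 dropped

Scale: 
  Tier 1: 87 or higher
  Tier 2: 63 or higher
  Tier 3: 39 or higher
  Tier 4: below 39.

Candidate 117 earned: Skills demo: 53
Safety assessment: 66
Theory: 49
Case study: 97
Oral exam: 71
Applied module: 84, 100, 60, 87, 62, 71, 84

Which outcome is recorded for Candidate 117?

Tier 2

Applied module: drop 60, 62 → average of remaining 5 = 426/5 = 85.2
Weighted total:
  Skills demo 53 × 0.24 = 12.72
  Safety assessment 66 × 0.18 = 11.88
  Theory 49 × 0.25 = 12.25
  Case study 97 × 0.07 = 6.79
  Oral exam 71 × 0.17 = 12.07
  Applied module 85.2 × 0.09 = 7.668
Sum = 63.378
63.378 is ≥ 63 and < 87 → Tier 2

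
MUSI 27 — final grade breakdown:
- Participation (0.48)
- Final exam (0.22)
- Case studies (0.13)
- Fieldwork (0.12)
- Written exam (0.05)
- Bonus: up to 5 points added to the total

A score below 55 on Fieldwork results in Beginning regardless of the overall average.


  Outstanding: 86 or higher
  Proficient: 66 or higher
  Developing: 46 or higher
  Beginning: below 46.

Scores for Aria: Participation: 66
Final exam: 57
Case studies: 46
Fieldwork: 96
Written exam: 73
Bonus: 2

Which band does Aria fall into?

Proficient

Fieldwork score 96 ≥ 55: minimum met.
Weighted total:
  Participation 66 × 0.48 = 31.68
  Final exam 57 × 0.22 = 12.54
  Case studies 46 × 0.13 = 5.98
  Fieldwork 96 × 0.12 = 11.52
  Written exam 73 × 0.05 = 3.65
Sum = 65.37
Bonus: 65.37 + 2 = 67.37
67.37 is ≥ 66 and < 86 → Proficient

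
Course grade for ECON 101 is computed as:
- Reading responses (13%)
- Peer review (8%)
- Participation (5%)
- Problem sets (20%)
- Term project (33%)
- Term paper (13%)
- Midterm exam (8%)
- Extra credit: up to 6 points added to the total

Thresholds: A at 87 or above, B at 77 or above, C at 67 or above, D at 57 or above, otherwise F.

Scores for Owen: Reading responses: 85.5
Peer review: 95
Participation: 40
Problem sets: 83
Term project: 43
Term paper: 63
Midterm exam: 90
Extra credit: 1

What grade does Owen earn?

Weighted total:
  Reading responses 85.5 × 0.13 = 11.115
  Peer review 95 × 0.08 = 7.6
  Participation 40 × 0.05 = 2
  Problem sets 83 × 0.2 = 16.6
  Term project 43 × 0.33 = 14.19
  Term paper 63 × 0.13 = 8.19
  Midterm exam 90 × 0.08 = 7.2
Sum = 66.895
Extra credit: 66.895 + 1 = 67.895
67.895 is ≥ 67 and < 77 → C

C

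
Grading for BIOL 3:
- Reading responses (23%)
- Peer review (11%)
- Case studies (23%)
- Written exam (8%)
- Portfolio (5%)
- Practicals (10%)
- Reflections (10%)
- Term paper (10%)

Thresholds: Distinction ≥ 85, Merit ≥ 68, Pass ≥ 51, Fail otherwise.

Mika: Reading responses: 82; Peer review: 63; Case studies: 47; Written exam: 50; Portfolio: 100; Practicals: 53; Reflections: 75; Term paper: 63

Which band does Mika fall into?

Pass

Weighted total:
  Reading responses 82 × 0.23 = 18.86
  Peer review 63 × 0.11 = 6.93
  Case studies 47 × 0.23 = 10.81
  Written exam 50 × 0.08 = 4
  Portfolio 100 × 0.05 = 5
  Practicals 53 × 0.1 = 5.3
  Reflections 75 × 0.1 = 7.5
  Term paper 63 × 0.1 = 6.3
Sum = 64.7
64.7 is ≥ 51 and < 68 → Pass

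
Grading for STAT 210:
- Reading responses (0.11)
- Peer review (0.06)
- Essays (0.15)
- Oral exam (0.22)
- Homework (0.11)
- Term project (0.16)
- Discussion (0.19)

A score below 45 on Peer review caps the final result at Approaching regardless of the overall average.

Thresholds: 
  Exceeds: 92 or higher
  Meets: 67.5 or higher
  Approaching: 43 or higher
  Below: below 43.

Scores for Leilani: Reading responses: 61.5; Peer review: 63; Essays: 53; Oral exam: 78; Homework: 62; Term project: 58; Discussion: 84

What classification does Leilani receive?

Peer review score 63 ≥ 45: minimum met.
Weighted total:
  Reading responses 61.5 × 0.11 = 6.765
  Peer review 63 × 0.06 = 3.78
  Essays 53 × 0.15 = 7.95
  Oral exam 78 × 0.22 = 17.16
  Homework 62 × 0.11 = 6.82
  Term project 58 × 0.16 = 9.28
  Discussion 84 × 0.19 = 15.96
Sum = 67.715
67.715 is ≥ 67.5 and < 92 → Meets

Meets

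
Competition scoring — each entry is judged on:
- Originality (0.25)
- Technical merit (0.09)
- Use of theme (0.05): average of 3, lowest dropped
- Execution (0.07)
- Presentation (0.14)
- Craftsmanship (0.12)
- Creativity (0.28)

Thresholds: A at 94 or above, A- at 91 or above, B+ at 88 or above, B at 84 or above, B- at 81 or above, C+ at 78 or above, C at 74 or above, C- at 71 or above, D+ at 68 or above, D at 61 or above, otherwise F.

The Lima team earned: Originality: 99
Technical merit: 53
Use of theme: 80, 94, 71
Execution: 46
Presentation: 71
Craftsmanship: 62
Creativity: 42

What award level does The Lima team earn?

D

Use of theme: drop 71 → average of remaining 2 = 174/2 = 87
Weighted total:
  Originality 99 × 0.25 = 24.75
  Technical merit 53 × 0.09 = 4.77
  Use of theme 87 × 0.05 = 4.35
  Execution 46 × 0.07 = 3.22
  Presentation 71 × 0.14 = 9.94
  Craftsmanship 62 × 0.12 = 7.44
  Creativity 42 × 0.28 = 11.76
Sum = 66.23
66.23 is ≥ 61 and < 68 → D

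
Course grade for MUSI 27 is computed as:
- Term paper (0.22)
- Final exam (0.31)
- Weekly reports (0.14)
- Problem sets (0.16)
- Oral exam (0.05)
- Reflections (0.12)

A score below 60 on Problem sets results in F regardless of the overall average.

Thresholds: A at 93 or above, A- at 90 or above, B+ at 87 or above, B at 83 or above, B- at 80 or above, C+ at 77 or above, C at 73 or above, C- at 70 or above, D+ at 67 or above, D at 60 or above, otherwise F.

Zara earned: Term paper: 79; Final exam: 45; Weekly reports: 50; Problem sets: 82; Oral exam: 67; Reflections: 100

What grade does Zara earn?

Problem sets score 82 ≥ 60: minimum met.
Weighted total:
  Term paper 79 × 0.22 = 17.38
  Final exam 45 × 0.31 = 13.95
  Weekly reports 50 × 0.14 = 7
  Problem sets 82 × 0.16 = 13.12
  Oral exam 67 × 0.05 = 3.35
  Reflections 100 × 0.12 = 12
Sum = 66.8
66.8 is ≥ 60 and < 67 → D

D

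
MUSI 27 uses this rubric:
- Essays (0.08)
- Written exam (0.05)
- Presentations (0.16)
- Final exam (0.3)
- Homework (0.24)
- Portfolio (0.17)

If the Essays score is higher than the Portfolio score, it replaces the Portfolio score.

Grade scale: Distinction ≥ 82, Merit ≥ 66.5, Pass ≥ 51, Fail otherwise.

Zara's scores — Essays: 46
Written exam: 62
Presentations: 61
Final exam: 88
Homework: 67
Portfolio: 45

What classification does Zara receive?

Essays (46) > Portfolio (45), so Portfolio counts as 46.
Weighted total:
  Essays 46 × 0.08 = 3.68
  Written exam 62 × 0.05 = 3.1
  Presentations 61 × 0.16 = 9.76
  Final exam 88 × 0.3 = 26.4
  Homework 67 × 0.24 = 16.08
  Portfolio 46 × 0.17 = 7.82
Sum = 66.84
66.84 is ≥ 66.5 and < 82 → Merit

Merit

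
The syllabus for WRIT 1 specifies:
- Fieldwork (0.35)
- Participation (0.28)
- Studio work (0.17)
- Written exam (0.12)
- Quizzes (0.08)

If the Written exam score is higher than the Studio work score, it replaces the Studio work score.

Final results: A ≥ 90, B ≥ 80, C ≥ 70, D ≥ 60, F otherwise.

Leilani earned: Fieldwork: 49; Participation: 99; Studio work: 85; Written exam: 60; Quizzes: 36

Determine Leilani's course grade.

D

Written exam (60) ≤ Studio work (85), so Studio work stays at 85.
Weighted total:
  Fieldwork 49 × 0.35 = 17.15
  Participation 99 × 0.28 = 27.72
  Studio work 85 × 0.17 = 14.45
  Written exam 60 × 0.12 = 7.2
  Quizzes 36 × 0.08 = 2.88
Sum = 69.4
69.4 is ≥ 60 and < 70 → D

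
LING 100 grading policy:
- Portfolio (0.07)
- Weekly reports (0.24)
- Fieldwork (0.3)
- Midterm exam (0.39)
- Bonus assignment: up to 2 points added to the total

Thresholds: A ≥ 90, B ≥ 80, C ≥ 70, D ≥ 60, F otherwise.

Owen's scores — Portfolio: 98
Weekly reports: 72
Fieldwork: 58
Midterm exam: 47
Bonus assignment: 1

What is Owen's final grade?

Weighted total:
  Portfolio 98 × 0.07 = 6.86
  Weekly reports 72 × 0.24 = 17.28
  Fieldwork 58 × 0.3 = 17.4
  Midterm exam 47 × 0.39 = 18.33
Sum = 59.87
Bonus assignment: 59.87 + 1 = 60.87
60.87 is ≥ 60 and < 70 → D

D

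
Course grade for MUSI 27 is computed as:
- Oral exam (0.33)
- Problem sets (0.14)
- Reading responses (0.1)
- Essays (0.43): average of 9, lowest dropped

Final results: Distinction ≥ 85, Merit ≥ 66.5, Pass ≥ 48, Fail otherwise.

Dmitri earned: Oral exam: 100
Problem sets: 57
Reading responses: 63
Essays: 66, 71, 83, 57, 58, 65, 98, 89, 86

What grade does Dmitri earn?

Merit

Essays: drop 57 → average of remaining 8 = 616/8 = 77
Weighted total:
  Oral exam 100 × 0.33 = 33
  Problem sets 57 × 0.14 = 7.98
  Reading responses 63 × 0.1 = 6.3
  Essays 77 × 0.43 = 33.11
Sum = 80.39
80.39 is ≥ 66.5 and < 85 → Merit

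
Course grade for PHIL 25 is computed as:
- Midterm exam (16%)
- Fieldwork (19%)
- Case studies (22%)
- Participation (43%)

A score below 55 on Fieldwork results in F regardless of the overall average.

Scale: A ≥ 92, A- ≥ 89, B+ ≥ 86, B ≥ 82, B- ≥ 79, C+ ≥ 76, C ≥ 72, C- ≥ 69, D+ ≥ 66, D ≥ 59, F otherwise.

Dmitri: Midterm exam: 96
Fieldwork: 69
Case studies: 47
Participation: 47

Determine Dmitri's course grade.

D

Fieldwork score 69 ≥ 55: minimum met.
Weighted total:
  Midterm exam 96 × 0.16 = 15.36
  Fieldwork 69 × 0.19 = 13.11
  Case studies 47 × 0.22 = 10.34
  Participation 47 × 0.43 = 20.21
Sum = 59.02
59.02 is ≥ 59 and < 66 → D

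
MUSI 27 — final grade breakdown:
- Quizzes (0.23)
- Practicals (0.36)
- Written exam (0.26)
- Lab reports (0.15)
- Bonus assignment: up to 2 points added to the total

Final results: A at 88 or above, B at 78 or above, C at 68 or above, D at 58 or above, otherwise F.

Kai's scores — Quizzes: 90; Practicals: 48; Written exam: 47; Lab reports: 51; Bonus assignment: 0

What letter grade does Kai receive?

F

Weighted total:
  Quizzes 90 × 0.23 = 20.7
  Practicals 48 × 0.36 = 17.28
  Written exam 47 × 0.26 = 12.22
  Lab reports 51 × 0.15 = 7.65
Sum = 57.85
Bonus assignment: 57.85 + 0 = 57.85
57.85 < 58 → F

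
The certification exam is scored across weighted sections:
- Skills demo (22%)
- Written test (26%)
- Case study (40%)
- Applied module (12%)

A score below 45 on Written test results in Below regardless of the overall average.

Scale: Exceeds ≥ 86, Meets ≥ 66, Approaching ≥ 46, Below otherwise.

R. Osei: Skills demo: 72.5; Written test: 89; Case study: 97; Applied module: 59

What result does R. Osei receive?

Written test score 89 ≥ 45: minimum met.
Weighted total:
  Skills demo 72.5 × 0.22 = 15.95
  Written test 89 × 0.26 = 23.14
  Case study 97 × 0.4 = 38.8
  Applied module 59 × 0.12 = 7.08
Sum = 84.97
84.97 is ≥ 66 and < 86 → Meets

Meets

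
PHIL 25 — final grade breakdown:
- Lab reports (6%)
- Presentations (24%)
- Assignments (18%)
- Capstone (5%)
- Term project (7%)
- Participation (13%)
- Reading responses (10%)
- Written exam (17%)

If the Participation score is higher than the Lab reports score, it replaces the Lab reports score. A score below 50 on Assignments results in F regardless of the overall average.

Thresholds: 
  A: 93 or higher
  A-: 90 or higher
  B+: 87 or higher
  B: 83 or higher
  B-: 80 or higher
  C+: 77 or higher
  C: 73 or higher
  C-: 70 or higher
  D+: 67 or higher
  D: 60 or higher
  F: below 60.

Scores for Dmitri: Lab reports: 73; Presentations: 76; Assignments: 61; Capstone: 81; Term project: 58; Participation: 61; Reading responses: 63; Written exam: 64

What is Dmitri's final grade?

Participation (61) ≤ Lab reports (73), so Lab reports stays at 73.
Assignments score 61 ≥ 50: minimum met.
Weighted total:
  Lab reports 73 × 0.06 = 4.38
  Presentations 76 × 0.24 = 18.24
  Assignments 61 × 0.18 = 10.98
  Capstone 81 × 0.05 = 4.05
  Term project 58 × 0.07 = 4.06
  Participation 61 × 0.13 = 7.93
  Reading responses 63 × 0.1 = 6.3
  Written exam 64 × 0.17 = 10.88
Sum = 66.82
66.82 is ≥ 60 and < 67 → D

D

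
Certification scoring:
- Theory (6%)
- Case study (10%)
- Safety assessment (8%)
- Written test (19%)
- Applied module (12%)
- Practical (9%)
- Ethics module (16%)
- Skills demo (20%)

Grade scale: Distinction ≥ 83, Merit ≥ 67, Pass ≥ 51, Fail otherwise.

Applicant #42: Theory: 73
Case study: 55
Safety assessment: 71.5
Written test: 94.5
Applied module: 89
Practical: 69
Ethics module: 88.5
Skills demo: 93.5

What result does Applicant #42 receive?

Distinction

Weighted total:
  Theory 73 × 0.06 = 4.38
  Case study 55 × 0.1 = 5.5
  Safety assessment 71.5 × 0.08 = 5.72
  Written test 94.5 × 0.19 = 17.955
  Applied module 89 × 0.12 = 10.68
  Practical 69 × 0.09 = 6.21
  Ethics module 88.5 × 0.16 = 14.16
  Skills demo 93.5 × 0.2 = 18.7
Sum = 83.305
83.305 ≥ 83 → Distinction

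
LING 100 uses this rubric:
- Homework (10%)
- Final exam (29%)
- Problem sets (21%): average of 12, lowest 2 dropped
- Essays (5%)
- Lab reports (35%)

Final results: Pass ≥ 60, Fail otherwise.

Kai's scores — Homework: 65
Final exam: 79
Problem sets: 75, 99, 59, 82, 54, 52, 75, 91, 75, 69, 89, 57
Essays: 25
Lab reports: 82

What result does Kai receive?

Problem sets: drop 52, 54 → average of remaining 10 = 771/10 = 77.1
Weighted total:
  Homework 65 × 0.1 = 6.5
  Final exam 79 × 0.29 = 22.91
  Problem sets 77.1 × 0.21 = 16.191
  Essays 25 × 0.05 = 1.25
  Lab reports 82 × 0.35 = 28.7
Sum = 75.551
75.551 ≥ 60 → Pass

Pass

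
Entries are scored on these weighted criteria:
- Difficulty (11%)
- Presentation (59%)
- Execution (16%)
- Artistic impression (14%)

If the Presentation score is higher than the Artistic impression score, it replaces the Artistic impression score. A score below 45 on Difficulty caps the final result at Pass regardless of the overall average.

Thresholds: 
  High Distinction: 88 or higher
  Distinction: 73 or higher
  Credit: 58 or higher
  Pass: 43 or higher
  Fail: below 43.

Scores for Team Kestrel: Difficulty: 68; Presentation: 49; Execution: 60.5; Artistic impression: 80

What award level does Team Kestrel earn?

Pass

Presentation (49) ≤ Artistic impression (80), so Artistic impression stays at 80.
Difficulty score 68 ≥ 45: minimum met.
Weighted total:
  Difficulty 68 × 0.11 = 7.48
  Presentation 49 × 0.59 = 28.91
  Execution 60.5 × 0.16 = 9.68
  Artistic impression 80 × 0.14 = 11.2
Sum = 57.27
57.27 is ≥ 43 and < 58 → Pass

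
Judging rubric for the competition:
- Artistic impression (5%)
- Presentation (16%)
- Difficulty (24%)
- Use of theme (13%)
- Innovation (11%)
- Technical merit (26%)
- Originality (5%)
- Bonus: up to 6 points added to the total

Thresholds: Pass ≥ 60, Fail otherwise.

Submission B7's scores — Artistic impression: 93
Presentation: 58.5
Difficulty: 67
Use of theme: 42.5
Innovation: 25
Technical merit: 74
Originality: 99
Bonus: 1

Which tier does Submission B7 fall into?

Weighted total:
  Artistic impression 93 × 0.05 = 4.65
  Presentation 58.5 × 0.16 = 9.36
  Difficulty 67 × 0.24 = 16.08
  Use of theme 42.5 × 0.13 = 5.525
  Innovation 25 × 0.11 = 2.75
  Technical merit 74 × 0.26 = 19.24
  Originality 99 × 0.05 = 4.95
Sum = 62.555
Bonus: 62.555 + 1 = 63.555
63.555 ≥ 60 → Pass

Pass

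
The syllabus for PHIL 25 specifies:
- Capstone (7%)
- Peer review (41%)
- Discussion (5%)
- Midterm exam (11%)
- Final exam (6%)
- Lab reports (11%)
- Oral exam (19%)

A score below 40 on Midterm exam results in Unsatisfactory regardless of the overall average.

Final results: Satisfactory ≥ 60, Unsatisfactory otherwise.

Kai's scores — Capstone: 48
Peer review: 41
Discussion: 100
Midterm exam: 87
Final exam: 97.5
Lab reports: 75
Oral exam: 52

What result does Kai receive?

Unsatisfactory

Midterm exam score 87 ≥ 40: minimum met.
Weighted total:
  Capstone 48 × 0.07 = 3.36
  Peer review 41 × 0.41 = 16.81
  Discussion 100 × 0.05 = 5
  Midterm exam 87 × 0.11 = 9.57
  Final exam 97.5 × 0.06 = 5.85
  Lab reports 75 × 0.11 = 8.25
  Oral exam 52 × 0.19 = 9.88
Sum = 58.72
58.72 < 60 → Unsatisfactory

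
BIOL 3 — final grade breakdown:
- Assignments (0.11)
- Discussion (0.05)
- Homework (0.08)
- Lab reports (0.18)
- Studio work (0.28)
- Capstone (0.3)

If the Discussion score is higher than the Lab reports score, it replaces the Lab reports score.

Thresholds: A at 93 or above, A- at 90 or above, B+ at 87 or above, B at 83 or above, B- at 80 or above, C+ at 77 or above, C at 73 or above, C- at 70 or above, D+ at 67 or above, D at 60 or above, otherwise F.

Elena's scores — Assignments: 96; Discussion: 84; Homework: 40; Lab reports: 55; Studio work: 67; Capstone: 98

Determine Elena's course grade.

Discussion (84) > Lab reports (55), so Lab reports counts as 84.
Weighted total:
  Assignments 96 × 0.11 = 10.56
  Discussion 84 × 0.05 = 4.2
  Homework 40 × 0.08 = 3.2
  Lab reports 84 × 0.18 = 15.12
  Studio work 67 × 0.28 = 18.76
  Capstone 98 × 0.3 = 29.4
Sum = 81.24
81.24 is ≥ 80 and < 83 → B-

B-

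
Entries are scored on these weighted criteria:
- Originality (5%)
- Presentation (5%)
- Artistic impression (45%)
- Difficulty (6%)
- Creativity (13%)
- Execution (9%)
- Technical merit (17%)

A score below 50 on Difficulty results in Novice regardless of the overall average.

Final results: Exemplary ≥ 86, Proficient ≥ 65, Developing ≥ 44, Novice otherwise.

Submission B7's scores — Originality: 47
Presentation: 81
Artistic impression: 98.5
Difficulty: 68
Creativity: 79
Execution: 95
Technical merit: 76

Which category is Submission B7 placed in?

Difficulty score 68 ≥ 50: minimum met.
Weighted total:
  Originality 47 × 0.05 = 2.35
  Presentation 81 × 0.05 = 4.05
  Artistic impression 98.5 × 0.45 = 44.325
  Difficulty 68 × 0.06 = 4.08
  Creativity 79 × 0.13 = 10.27
  Execution 95 × 0.09 = 8.55
  Technical merit 76 × 0.17 = 12.92
Sum = 86.545
86.545 ≥ 86 → Exemplary

Exemplary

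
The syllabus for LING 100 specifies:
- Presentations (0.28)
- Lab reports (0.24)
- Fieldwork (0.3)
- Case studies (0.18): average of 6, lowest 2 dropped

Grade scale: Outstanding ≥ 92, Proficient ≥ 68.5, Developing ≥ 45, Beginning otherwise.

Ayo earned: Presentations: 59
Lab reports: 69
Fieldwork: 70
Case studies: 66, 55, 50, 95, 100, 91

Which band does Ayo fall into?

Case studies: drop 50, 55 → average of remaining 4 = 352/4 = 88
Weighted total:
  Presentations 59 × 0.28 = 16.52
  Lab reports 69 × 0.24 = 16.56
  Fieldwork 70 × 0.3 = 21
  Case studies 88 × 0.18 = 15.84
Sum = 69.92
69.92 is ≥ 68.5 and < 92 → Proficient

Proficient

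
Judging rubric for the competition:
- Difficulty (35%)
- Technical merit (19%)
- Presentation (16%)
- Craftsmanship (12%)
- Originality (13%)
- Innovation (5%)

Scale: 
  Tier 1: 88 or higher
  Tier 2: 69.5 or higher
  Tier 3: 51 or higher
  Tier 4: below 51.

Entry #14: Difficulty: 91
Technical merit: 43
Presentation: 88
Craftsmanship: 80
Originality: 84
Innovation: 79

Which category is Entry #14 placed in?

Tier 2

Weighted total:
  Difficulty 91 × 0.35 = 31.85
  Technical merit 43 × 0.19 = 8.17
  Presentation 88 × 0.16 = 14.08
  Craftsmanship 80 × 0.12 = 9.6
  Originality 84 × 0.13 = 10.92
  Innovation 79 × 0.05 = 3.95
Sum = 78.57
78.57 is ≥ 69.5 and < 88 → Tier 2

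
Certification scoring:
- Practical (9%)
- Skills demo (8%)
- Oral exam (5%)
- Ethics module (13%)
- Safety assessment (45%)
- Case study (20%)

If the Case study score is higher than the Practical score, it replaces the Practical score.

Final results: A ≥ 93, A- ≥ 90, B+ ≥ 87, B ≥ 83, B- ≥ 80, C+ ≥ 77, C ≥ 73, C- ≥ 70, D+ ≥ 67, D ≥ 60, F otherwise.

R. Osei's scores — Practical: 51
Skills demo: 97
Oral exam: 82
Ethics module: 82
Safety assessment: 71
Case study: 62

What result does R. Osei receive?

C-

Case study (62) > Practical (51), so Practical counts as 62.
Weighted total:
  Practical 62 × 0.09 = 5.58
  Skills demo 97 × 0.08 = 7.76
  Oral exam 82 × 0.05 = 4.1
  Ethics module 82 × 0.13 = 10.66
  Safety assessment 71 × 0.45 = 31.95
  Case study 62 × 0.2 = 12.4
Sum = 72.45
72.45 is ≥ 70 and < 73 → C-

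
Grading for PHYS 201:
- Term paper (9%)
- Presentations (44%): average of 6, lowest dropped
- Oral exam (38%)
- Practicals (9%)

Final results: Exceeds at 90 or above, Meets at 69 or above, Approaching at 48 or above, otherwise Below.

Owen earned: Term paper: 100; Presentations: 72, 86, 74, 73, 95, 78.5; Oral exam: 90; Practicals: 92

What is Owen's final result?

Meets

Presentations: drop 72 → average of remaining 5 = 406.5/5 = 81.3
Weighted total:
  Term paper 100 × 0.09 = 9
  Presentations 81.3 × 0.44 = 35.772
  Oral exam 90 × 0.38 = 34.2
  Practicals 92 × 0.09 = 8.28
Sum = 87.252
87.252 is ≥ 69 and < 90 → Meets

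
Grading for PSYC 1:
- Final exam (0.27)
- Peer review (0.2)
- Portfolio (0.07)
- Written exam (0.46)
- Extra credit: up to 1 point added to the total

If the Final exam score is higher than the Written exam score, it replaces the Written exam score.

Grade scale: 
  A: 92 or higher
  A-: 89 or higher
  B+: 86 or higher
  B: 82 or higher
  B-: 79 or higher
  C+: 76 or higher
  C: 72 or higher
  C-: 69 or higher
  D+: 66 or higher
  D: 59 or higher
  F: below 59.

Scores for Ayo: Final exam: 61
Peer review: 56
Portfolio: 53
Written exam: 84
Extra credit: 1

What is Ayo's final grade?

Final exam (61) ≤ Written exam (84), so Written exam stays at 84.
Weighted total:
  Final exam 61 × 0.27 = 16.47
  Peer review 56 × 0.2 = 11.2
  Portfolio 53 × 0.07 = 3.71
  Written exam 84 × 0.46 = 38.64
Sum = 70.02
Extra credit: 70.02 + 1 = 71.02
71.02 is ≥ 69 and < 72 → C-

C-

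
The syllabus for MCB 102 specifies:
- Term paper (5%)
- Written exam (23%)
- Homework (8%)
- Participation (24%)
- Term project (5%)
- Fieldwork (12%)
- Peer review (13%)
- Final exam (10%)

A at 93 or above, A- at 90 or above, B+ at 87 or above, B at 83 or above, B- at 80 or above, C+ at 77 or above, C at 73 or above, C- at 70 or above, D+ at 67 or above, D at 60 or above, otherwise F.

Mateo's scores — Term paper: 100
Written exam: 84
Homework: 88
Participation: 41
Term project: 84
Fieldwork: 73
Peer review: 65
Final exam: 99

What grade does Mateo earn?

C-

Weighted total:
  Term paper 100 × 0.05 = 5
  Written exam 84 × 0.23 = 19.32
  Homework 88 × 0.08 = 7.04
  Participation 41 × 0.24 = 9.84
  Term project 84 × 0.05 = 4.2
  Fieldwork 73 × 0.12 = 8.76
  Peer review 65 × 0.13 = 8.45
  Final exam 99 × 0.1 = 9.9
Sum = 72.51
72.51 is ≥ 70 and < 73 → C-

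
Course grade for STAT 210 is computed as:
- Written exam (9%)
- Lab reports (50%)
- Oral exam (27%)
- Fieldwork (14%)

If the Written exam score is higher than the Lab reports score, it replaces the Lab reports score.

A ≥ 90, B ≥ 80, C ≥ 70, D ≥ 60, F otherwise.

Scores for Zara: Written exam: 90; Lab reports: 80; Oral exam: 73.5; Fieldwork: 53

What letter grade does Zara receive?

B

Written exam (90) > Lab reports (80), so Lab reports counts as 90.
Weighted total:
  Written exam 90 × 0.09 = 8.1
  Lab reports 90 × 0.5 = 45
  Oral exam 73.5 × 0.27 = 19.845
  Fieldwork 53 × 0.14 = 7.42
Sum = 80.365
80.365 is ≥ 80 and < 90 → B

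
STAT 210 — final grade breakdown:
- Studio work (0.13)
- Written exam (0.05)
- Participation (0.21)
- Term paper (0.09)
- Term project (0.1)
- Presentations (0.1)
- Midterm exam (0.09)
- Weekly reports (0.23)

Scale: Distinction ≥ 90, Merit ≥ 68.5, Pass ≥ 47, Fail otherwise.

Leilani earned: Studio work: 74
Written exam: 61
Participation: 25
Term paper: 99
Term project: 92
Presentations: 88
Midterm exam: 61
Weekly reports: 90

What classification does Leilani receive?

Merit

Weighted total:
  Studio work 74 × 0.13 = 9.62
  Written exam 61 × 0.05 = 3.05
  Participation 25 × 0.21 = 5.25
  Term paper 99 × 0.09 = 8.91
  Term project 92 × 0.1 = 9.2
  Presentations 88 × 0.1 = 8.8
  Midterm exam 61 × 0.09 = 5.49
  Weekly reports 90 × 0.23 = 20.7
Sum = 71.02
71.02 is ≥ 68.5 and < 90 → Merit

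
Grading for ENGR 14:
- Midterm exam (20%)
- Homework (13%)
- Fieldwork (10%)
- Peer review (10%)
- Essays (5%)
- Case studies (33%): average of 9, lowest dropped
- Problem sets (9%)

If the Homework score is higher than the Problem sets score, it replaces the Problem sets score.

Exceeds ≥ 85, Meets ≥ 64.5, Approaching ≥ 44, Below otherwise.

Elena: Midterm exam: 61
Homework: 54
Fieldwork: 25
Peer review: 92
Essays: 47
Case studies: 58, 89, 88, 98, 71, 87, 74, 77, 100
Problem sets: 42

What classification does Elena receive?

Case studies: drop 58 → average of remaining 8 = 684/8 = 85.5
Homework (54) > Problem sets (42), so Problem sets counts as 54.
Weighted total:
  Midterm exam 61 × 0.2 = 12.2
  Homework 54 × 0.13 = 7.02
  Fieldwork 25 × 0.1 = 2.5
  Peer review 92 × 0.1 = 9.2
  Essays 47 × 0.05 = 2.35
  Case studies 85.5 × 0.33 = 28.215
  Problem sets 54 × 0.09 = 4.86
Sum = 66.345
66.345 is ≥ 64.5 and < 85 → Meets

Meets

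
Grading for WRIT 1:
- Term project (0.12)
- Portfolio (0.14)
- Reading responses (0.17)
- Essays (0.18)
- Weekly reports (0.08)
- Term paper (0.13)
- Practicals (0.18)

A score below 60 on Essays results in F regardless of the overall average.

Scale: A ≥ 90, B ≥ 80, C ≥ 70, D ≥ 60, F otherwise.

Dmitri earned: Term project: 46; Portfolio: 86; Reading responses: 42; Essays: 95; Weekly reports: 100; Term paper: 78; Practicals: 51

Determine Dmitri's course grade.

D

Essays score 95 ≥ 60: minimum met.
Weighted total:
  Term project 46 × 0.12 = 5.52
  Portfolio 86 × 0.14 = 12.04
  Reading responses 42 × 0.17 = 7.14
  Essays 95 × 0.18 = 17.1
  Weekly reports 100 × 0.08 = 8
  Term paper 78 × 0.13 = 10.14
  Practicals 51 × 0.18 = 9.18
Sum = 69.12
69.12 is ≥ 60 and < 70 → D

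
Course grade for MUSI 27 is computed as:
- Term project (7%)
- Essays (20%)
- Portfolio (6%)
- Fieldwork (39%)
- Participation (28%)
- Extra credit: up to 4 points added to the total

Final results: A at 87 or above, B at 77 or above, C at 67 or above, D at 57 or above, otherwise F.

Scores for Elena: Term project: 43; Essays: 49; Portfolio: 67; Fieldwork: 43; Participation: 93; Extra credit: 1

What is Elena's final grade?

D

Weighted total:
  Term project 43 × 0.07 = 3.01
  Essays 49 × 0.2 = 9.8
  Portfolio 67 × 0.06 = 4.02
  Fieldwork 43 × 0.39 = 16.77
  Participation 93 × 0.28 = 26.04
Sum = 59.64
Extra credit: 59.64 + 1 = 60.64
60.64 is ≥ 57 and < 67 → D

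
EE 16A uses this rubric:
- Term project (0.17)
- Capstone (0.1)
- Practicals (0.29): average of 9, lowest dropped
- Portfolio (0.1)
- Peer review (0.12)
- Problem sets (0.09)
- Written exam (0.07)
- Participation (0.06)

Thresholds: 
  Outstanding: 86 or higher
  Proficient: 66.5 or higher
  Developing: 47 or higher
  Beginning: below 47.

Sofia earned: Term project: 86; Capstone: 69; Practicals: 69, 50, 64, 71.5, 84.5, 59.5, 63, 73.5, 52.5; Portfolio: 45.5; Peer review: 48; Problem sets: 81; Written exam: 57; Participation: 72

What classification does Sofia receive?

Practicals: drop 50 → average of remaining 8 = 537.5/8 = 67.1875
Weighted total:
  Term project 86 × 0.17 = 14.62
  Capstone 69 × 0.1 = 6.9
  Practicals 67.1875 × 0.29 = 19.484375
  Portfolio 45.5 × 0.1 = 4.55
  Peer review 48 × 0.12 = 5.76
  Problem sets 81 × 0.09 = 7.29
  Written exam 57 × 0.07 = 3.99
  Participation 72 × 0.06 = 4.32
Sum = 66.914375
66.914375 is ≥ 66.5 and < 86 → Proficient

Proficient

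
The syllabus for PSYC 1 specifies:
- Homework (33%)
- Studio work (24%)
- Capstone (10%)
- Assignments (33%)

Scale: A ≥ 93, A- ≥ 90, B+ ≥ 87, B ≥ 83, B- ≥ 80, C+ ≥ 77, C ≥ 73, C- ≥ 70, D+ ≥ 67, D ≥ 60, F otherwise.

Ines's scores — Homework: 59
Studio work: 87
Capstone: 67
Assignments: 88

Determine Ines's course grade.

C

Weighted total:
  Homework 59 × 0.33 = 19.47
  Studio work 87 × 0.24 = 20.88
  Capstone 67 × 0.1 = 6.7
  Assignments 88 × 0.33 = 29.04
Sum = 76.09
76.09 is ≥ 73 and < 77 → C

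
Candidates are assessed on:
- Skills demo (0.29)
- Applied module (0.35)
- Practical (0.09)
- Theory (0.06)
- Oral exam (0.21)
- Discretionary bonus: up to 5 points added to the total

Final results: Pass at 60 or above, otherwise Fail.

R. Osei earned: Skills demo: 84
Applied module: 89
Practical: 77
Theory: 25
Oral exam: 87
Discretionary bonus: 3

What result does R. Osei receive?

Weighted total:
  Skills demo 84 × 0.29 = 24.36
  Applied module 89 × 0.35 = 31.15
  Practical 77 × 0.09 = 6.93
  Theory 25 × 0.06 = 1.5
  Oral exam 87 × 0.21 = 18.27
Sum = 82.21
Discretionary bonus: 82.21 + 3 = 85.21
85.21 ≥ 60 → Pass

Pass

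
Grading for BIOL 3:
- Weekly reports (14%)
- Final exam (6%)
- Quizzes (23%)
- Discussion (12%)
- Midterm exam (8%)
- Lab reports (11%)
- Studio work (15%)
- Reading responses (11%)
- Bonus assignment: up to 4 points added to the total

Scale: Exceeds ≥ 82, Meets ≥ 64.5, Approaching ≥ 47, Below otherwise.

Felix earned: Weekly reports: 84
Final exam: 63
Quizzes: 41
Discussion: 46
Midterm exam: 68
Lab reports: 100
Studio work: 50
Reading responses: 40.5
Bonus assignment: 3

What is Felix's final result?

Weighted total:
  Weekly reports 84 × 0.14 = 11.76
  Final exam 63 × 0.06 = 3.78
  Quizzes 41 × 0.23 = 9.43
  Discussion 46 × 0.12 = 5.52
  Midterm exam 68 × 0.08 = 5.44
  Lab reports 100 × 0.11 = 11
  Studio work 50 × 0.15 = 7.5
  Reading responses 40.5 × 0.11 = 4.455
Sum = 58.885
Bonus assignment: 58.885 + 3 = 61.885
61.885 is ≥ 47 and < 64.5 → Approaching

Approaching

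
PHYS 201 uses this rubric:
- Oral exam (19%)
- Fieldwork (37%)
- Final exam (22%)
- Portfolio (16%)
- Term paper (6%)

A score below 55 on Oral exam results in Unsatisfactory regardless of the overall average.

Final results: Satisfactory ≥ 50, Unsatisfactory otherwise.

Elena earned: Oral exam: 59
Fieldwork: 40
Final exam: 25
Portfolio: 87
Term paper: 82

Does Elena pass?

Satisfactory

Oral exam score 59 ≥ 55: minimum met.
Weighted total:
  Oral exam 59 × 0.19 = 11.21
  Fieldwork 40 × 0.37 = 14.8
  Final exam 25 × 0.22 = 5.5
  Portfolio 87 × 0.16 = 13.92
  Term paper 82 × 0.06 = 4.92
Sum = 50.35
50.35 ≥ 50 → Satisfactory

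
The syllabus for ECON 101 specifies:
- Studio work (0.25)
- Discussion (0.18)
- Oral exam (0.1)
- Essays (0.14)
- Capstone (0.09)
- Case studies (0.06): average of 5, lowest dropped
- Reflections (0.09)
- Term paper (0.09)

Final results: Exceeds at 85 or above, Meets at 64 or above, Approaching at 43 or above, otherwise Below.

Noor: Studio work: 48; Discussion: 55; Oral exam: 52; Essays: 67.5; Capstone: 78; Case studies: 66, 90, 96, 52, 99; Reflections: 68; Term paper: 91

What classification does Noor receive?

Case studies: drop 52 → average of remaining 4 = 351/4 = 87.75
Weighted total:
  Studio work 48 × 0.25 = 12
  Discussion 55 × 0.18 = 9.9
  Oral exam 52 × 0.1 = 5.2
  Essays 67.5 × 0.14 = 9.45
  Capstone 78 × 0.09 = 7.02
  Case studies 87.75 × 0.06 = 5.265
  Reflections 68 × 0.09 = 6.12
  Term paper 91 × 0.09 = 8.19
Sum = 63.145
63.145 is ≥ 43 and < 64 → Approaching

Approaching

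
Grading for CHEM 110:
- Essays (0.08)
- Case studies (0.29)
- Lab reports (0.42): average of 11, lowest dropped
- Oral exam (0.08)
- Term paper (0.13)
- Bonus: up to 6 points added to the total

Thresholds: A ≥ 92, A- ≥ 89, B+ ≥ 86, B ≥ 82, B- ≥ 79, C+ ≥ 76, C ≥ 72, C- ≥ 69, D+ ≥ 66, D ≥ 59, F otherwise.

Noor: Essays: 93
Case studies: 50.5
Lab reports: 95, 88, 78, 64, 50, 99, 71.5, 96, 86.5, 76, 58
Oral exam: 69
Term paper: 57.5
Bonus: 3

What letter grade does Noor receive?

Lab reports: drop 50 → average of remaining 10 = 812/10 = 81.2
Weighted total:
  Essays 93 × 0.08 = 7.44
  Case studies 50.5 × 0.29 = 14.645
  Lab reports 81.2 × 0.42 = 34.104
  Oral exam 69 × 0.08 = 5.52
  Term paper 57.5 × 0.13 = 7.475
Sum = 69.184
Bonus: 69.184 + 3 = 72.184
72.184 is ≥ 72 and < 76 → C

C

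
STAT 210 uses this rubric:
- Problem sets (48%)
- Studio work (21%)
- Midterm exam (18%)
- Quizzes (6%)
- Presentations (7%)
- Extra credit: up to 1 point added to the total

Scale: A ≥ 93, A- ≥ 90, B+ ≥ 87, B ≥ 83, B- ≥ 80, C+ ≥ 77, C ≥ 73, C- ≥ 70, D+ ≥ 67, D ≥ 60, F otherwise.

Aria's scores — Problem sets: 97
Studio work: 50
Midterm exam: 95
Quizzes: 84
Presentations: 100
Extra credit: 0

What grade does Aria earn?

B

Weighted total:
  Problem sets 97 × 0.48 = 46.56
  Studio work 50 × 0.21 = 10.5
  Midterm exam 95 × 0.18 = 17.1
  Quizzes 84 × 0.06 = 5.04
  Presentations 100 × 0.07 = 7
Sum = 86.2
Extra credit: 86.2 + 0 = 86.2
86.2 is ≥ 83 and < 87 → B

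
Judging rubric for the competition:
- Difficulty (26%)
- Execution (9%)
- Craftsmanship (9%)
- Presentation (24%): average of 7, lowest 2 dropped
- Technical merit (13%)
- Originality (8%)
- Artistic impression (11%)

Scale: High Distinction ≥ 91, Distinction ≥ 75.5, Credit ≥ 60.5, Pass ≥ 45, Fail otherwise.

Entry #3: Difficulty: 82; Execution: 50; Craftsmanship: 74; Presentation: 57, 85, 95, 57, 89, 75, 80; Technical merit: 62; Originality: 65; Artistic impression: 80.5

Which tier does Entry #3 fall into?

Credit

Presentation: drop 57, 57 → average of remaining 5 = 424/5 = 84.8
Weighted total:
  Difficulty 82 × 0.26 = 21.32
  Execution 50 × 0.09 = 4.5
  Craftsmanship 74 × 0.09 = 6.66
  Presentation 84.8 × 0.24 = 20.352
  Technical merit 62 × 0.13 = 8.06
  Originality 65 × 0.08 = 5.2
  Artistic impression 80.5 × 0.11 = 8.855
Sum = 74.947
74.947 is ≥ 60.5 and < 75.5 → Credit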